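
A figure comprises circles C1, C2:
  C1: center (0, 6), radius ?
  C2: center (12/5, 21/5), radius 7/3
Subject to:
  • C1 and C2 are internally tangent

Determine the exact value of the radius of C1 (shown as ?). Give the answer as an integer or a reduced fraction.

16/3

1. [int C1,C2]  r_C1² − (14/3)r_C1 − 32/9 = 0  ⇒  r_C1 = 16/3 (r>0 drops 1)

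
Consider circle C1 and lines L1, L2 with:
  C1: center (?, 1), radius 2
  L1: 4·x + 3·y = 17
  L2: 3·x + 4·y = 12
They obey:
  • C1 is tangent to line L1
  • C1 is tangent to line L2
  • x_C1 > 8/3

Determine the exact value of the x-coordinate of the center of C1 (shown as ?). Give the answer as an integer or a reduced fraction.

1. [C1‖L1]  x_C1² − 7x_C1 + 6 = 0  ⇒  x_C1 = 1 or 6
2. [C1‖L2]  x_C1² − (16/3)x_C1 − 4 = 0  ⇒  x_C1 = -2/3 or 6

6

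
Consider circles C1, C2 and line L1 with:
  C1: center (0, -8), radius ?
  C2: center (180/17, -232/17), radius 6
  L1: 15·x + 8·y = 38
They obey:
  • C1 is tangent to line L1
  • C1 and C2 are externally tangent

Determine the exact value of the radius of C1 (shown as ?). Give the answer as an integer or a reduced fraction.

6

1. [C1‖L1]  r_C1² − 36 = 0  ⇒  r_C1 = 6 (r>0 drops 1)
2. [ext C1·C2]  r_C1² + 12r_C1 − 108 = 0  ⇒  r_C1 = 6 (r>0 drops 1)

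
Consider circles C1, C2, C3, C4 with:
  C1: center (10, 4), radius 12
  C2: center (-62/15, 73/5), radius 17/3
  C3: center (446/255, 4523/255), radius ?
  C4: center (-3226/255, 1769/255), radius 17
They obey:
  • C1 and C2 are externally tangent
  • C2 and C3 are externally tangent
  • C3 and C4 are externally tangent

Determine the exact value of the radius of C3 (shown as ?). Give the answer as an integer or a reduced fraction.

1. [ext C2·C3]  r_C3² + (34/3)r_C3 − 37/3 = 0  ⇒  r_C3 = 1 (r>0 drops 1)
2. [ext C3·C4]  r_C3² + 34r_C3 − 35 = 0  ⇒  r_C3 = 1 (r>0 drops 1)

1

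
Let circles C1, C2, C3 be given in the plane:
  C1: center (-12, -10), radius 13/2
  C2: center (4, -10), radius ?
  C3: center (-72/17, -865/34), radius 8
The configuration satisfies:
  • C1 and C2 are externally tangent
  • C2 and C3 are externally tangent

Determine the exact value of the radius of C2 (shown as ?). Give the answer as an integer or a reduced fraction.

19/2

1. [ext C1·C2]  r_C2² + 13r_C2 − 855/4 = 0  ⇒  r_C2 = 19/2 (r>0 drops 1)
2. [ext C2·C3]  r_C2² + 16r_C2 − 969/4 = 0  ⇒  r_C2 = 19/2 (r>0 drops 1)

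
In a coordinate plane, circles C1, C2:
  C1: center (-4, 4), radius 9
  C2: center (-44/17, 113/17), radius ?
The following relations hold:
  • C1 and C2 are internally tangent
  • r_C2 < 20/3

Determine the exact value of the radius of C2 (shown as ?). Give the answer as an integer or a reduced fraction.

6

1. [int C1,C2]  r_C2² − 18r_C2 + 72 = 0  ⇒  r_C2 = 6 or 12
2. given r_C2 < 20/3: keep 6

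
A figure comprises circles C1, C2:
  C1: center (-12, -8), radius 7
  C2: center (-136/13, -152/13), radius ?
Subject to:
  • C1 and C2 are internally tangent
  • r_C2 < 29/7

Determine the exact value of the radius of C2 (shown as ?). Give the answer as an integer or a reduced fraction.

1. [int C1,C2]  r_C2² − 14r_C2 + 33 = 0  ⇒  r_C2 = 3 or 11
2. given r_C2 < 29/7: keep 3

3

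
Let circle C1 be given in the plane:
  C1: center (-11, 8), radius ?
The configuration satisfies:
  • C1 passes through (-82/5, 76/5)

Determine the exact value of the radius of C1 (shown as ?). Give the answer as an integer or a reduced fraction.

1. [C1∋P]  r_C1² − 81 = 0  ⇒  r_C1 = 9 (r>0 drops 1)

9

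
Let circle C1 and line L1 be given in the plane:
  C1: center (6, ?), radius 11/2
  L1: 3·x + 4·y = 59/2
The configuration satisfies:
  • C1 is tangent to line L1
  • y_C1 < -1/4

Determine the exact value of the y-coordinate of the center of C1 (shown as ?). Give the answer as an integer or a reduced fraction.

1. [C1‖L1]  y_C1² − (23/4)y_C1 − 39 = 0  ⇒  y_C1 = -4 or 39/4
2. given y_C1 < -1/4: keep -4

-4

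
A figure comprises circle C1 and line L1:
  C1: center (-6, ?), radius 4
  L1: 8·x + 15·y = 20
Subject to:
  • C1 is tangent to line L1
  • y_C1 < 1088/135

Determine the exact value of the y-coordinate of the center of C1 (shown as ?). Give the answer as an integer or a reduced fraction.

1. [C1‖L1]  y_C1² − (136/15)y_C1 = 0  ⇒  y_C1 = 0 or 136/15
2. given y_C1 < 1088/135: keep 0

0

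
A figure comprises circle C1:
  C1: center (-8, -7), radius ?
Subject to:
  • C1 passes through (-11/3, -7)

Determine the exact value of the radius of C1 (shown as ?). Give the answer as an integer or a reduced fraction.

13/3

1. [C1∋P]  r_C1² − 169/9 = 0  ⇒  r_C1 = 13/3 (r>0 drops 1)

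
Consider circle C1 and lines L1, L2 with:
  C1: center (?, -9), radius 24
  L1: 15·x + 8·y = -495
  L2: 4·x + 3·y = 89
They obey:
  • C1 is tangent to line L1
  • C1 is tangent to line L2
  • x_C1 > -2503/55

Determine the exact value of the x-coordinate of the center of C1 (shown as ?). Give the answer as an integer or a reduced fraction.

-1

1. [C1‖L1]  x_C1² + (282/5)x_C1 + 277/5 = 0  ⇒  x_C1 = -277/5 or -1
2. [C1‖L2]  x_C1² − 58x_C1 − 59 = 0  ⇒  x_C1 = -1 or 59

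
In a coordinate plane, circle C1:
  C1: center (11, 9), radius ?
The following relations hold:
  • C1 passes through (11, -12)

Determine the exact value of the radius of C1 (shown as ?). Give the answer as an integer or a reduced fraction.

1. [C1∋P]  r_C1² − 441 = 0  ⇒  r_C1 = 21 (r>0 drops 1)

21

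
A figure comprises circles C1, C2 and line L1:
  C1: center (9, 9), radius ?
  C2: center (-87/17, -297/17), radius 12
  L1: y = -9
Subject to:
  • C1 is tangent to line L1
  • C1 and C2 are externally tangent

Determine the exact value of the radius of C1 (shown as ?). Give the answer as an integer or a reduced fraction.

1. [C1‖L1]  r_C1² − 324 = 0  ⇒  r_C1 = 18 (r>0 drops 1)
2. [ext C1·C2]  r_C1² + 24r_C1 − 756 = 0  ⇒  r_C1 = 18 (r>0 drops 1)

18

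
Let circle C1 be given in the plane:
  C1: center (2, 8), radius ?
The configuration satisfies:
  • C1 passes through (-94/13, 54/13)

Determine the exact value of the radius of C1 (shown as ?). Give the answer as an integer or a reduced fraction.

1. [C1∋P]  r_C1² − 100 = 0  ⇒  r_C1 = 10 (r>0 drops 1)

10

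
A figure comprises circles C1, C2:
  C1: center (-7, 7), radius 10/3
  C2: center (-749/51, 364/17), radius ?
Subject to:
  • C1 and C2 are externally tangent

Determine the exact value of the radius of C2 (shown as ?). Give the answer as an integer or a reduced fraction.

13

1. [ext C1·C2]  r_C2² + (20/3)r_C2 − 767/3 = 0  ⇒  r_C2 = 13 (r>0 drops 1)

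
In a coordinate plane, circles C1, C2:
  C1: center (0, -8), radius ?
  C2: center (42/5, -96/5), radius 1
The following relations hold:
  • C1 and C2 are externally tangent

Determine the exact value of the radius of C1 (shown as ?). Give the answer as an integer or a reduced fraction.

13

1. [ext C1·C2]  r_C1² + 2r_C1 − 195 = 0  ⇒  r_C1 = 13 (r>0 drops 1)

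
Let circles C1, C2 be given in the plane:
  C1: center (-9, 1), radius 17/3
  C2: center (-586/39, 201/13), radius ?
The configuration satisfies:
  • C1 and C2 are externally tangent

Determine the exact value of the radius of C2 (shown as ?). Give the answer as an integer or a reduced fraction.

1. [ext C1·C2]  r_C2² + (34/3)r_C2 − 640/3 = 0  ⇒  r_C2 = 10 (r>0 drops 1)

10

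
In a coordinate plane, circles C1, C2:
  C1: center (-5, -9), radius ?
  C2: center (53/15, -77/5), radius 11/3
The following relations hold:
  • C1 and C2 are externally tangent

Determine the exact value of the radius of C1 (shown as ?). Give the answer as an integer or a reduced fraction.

7

1. [ext C1·C2]  r_C1² + (22/3)r_C1 − 301/3 = 0  ⇒  r_C1 = 7 (r>0 drops 1)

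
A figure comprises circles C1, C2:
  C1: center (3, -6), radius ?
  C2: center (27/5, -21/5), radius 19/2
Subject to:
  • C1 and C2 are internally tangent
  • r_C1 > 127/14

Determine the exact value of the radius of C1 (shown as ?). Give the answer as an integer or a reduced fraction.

25/2

1. [int C1,C2]  r_C1² − 19r_C1 + 325/4 = 0  ⇒  r_C1 = 13/2 or 25/2
2. given r_C1 > 127/14: keep 25/2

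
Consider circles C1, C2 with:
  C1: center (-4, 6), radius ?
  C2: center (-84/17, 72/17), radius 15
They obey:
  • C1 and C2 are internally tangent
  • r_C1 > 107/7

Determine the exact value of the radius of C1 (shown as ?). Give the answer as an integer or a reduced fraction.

1. [int C1,C2]  r_C1² − 30r_C1 + 221 = 0  ⇒  r_C1 = 13 or 17
2. given r_C1 > 107/7: keep 17

17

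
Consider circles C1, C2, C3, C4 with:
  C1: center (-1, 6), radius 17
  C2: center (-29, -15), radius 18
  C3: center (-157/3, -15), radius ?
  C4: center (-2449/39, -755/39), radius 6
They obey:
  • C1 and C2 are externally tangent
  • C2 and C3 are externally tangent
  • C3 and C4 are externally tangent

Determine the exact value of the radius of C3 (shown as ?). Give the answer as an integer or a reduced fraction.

16/3

1. [ext C2·C3]  r_C3² + 36r_C3 − 1984/9 = 0  ⇒  r_C3 = 16/3 (r>0 drops 1)
2. [ext C3·C4]  r_C3² + 12r_C3 − 832/9 = 0  ⇒  r_C3 = 16/3 (r>0 drops 1)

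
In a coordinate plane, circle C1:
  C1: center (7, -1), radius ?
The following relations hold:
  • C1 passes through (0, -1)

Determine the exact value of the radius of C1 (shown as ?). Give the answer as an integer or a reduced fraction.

1. [C1∋P]  r_C1² − 49 = 0  ⇒  r_C1 = 7 (r>0 drops 1)

7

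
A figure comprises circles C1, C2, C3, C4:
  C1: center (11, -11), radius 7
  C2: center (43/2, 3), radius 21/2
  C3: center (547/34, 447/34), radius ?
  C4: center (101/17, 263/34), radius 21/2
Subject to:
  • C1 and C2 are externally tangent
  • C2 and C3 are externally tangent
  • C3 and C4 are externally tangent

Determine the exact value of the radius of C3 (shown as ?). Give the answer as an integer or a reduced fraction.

1

1. [ext C2·C3]  r_C3² + 21r_C3 − 22 = 0  ⇒  r_C3 = 1 (r>0 drops 1)
2. [ext C3·C4]  r_C3² + 21r_C3 − 22 = 0  ⇒  r_C3 = 1 (r>0 drops 1)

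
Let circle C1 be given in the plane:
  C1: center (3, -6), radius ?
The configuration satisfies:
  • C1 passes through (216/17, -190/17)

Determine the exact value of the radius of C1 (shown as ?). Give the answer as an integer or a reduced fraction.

1. [C1∋P]  r_C1² − 121 = 0  ⇒  r_C1 = 11 (r>0 drops 1)

11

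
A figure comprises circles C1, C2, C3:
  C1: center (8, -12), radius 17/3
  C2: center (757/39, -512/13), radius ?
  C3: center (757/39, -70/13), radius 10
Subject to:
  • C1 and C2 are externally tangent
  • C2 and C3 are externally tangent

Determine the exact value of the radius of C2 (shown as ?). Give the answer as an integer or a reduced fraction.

1. [ext C1·C2]  r_C2² + (34/3)r_C2 − 848 = 0  ⇒  r_C2 = 24 (r>0 drops 1)
2. [ext C2·C3]  r_C2² + 20r_C2 − 1056 = 0  ⇒  r_C2 = 24 (r>0 drops 1)

24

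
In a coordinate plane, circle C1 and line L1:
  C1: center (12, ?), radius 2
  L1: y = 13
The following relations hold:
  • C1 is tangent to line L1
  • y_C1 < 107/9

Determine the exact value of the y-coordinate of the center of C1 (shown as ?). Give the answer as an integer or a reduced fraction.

11

1. [C1‖L1]  y_C1² − 26y_C1 + 165 = 0  ⇒  y_C1 = 11 or 15
2. given y_C1 < 107/9: keep 11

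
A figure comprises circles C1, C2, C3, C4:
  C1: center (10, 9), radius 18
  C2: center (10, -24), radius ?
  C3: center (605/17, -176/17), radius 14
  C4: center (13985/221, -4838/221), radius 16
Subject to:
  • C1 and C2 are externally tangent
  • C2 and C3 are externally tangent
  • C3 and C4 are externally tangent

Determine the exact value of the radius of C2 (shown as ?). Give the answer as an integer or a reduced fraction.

1. [ext C1·C2]  r_C2² + 36r_C2 − 765 = 0  ⇒  r_C2 = 15 (r>0 drops 1)
2. [ext C2·C3]  r_C2² + 28r_C2 − 645 = 0  ⇒  r_C2 = 15 (r>0 drops 1)

15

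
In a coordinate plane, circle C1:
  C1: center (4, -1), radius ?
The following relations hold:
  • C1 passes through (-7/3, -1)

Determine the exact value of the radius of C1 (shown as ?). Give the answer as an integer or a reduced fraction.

19/3

1. [C1∋P]  r_C1² − 361/9 = 0  ⇒  r_C1 = 19/3 (r>0 drops 1)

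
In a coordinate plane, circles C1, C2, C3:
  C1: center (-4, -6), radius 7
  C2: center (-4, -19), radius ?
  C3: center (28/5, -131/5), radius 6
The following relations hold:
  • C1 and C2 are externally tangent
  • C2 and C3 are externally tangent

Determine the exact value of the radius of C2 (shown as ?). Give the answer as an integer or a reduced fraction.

1. [ext C1·C2]  r_C2² + 14r_C2 − 120 = 0  ⇒  r_C2 = 6 (r>0 drops 1)
2. [ext C2·C3]  r_C2² + 12r_C2 − 108 = 0  ⇒  r_C2 = 6 (r>0 drops 1)

6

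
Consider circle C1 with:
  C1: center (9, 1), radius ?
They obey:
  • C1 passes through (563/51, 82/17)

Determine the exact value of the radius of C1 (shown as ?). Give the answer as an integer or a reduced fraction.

13/3

1. [C1∋P]  r_C1² − 169/9 = 0  ⇒  r_C1 = 13/3 (r>0 drops 1)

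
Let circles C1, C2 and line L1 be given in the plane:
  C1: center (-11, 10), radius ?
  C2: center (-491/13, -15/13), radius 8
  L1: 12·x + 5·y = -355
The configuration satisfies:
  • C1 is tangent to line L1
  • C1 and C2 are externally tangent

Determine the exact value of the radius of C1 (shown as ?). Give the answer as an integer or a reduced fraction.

1. [C1‖L1]  r_C1² − 441 = 0  ⇒  r_C1 = 21 (r>0 drops 1)
2. [ext C1·C2]  r_C1² + 16r_C1 − 777 = 0  ⇒  r_C1 = 21 (r>0 drops 1)

21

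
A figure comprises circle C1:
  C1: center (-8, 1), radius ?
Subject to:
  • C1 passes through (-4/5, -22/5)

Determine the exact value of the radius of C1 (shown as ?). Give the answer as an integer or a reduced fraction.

9

1. [C1∋P]  r_C1² − 81 = 0  ⇒  r_C1 = 9 (r>0 drops 1)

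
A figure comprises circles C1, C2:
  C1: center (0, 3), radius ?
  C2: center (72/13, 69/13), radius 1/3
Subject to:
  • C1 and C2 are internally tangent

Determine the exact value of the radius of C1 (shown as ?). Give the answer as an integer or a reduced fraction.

1. [int C1,C2]  r_C1² − (2/3)r_C1 − 323/9 = 0  ⇒  r_C1 = 19/3 (r>0 drops 1)

19/3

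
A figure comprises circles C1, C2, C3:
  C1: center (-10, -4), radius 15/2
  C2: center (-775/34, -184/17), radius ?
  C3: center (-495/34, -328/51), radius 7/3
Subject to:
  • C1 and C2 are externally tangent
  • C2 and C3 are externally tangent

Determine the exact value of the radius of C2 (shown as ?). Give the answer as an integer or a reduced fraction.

1. [ext C1·C2]  r_C2² + 15r_C2 − 154 = 0  ⇒  r_C2 = 7 (r>0 drops 1)
2. [ext C2·C3]  r_C2² + (14/3)r_C2 − 245/3 = 0  ⇒  r_C2 = 7 (r>0 drops 1)

7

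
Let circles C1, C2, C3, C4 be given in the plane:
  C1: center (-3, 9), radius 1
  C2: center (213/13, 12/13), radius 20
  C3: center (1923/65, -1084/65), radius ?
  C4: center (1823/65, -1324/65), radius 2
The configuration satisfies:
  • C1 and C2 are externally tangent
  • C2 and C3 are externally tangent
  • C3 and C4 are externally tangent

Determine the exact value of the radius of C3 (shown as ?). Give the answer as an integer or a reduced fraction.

2

1. [ext C2·C3]  r_C3² + 40r_C3 − 84 = 0  ⇒  r_C3 = 2 (r>0 drops 1)
2. [ext C3·C4]  r_C3² + 4r_C3 − 12 = 0  ⇒  r_C3 = 2 (r>0 drops 1)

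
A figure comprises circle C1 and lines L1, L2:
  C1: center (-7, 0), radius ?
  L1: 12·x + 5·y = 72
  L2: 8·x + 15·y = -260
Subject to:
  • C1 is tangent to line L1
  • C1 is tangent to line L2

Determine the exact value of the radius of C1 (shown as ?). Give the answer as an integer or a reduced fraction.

12

1. [C1‖L1]  r_C1² − 144 = 0  ⇒  r_C1 = 12 (r>0 drops 1)
2. [C1‖L2]  r_C1² − 144 = 0  ⇒  r_C1 = 12 (r>0 drops 1)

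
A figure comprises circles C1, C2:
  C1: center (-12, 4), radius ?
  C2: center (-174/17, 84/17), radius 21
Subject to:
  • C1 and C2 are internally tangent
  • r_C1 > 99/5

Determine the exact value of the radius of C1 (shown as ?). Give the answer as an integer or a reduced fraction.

1. [int C1,C2]  r_C1² − 42r_C1 + 437 = 0  ⇒  r_C1 = 19 or 23
2. given r_C1 > 99/5: keep 23

23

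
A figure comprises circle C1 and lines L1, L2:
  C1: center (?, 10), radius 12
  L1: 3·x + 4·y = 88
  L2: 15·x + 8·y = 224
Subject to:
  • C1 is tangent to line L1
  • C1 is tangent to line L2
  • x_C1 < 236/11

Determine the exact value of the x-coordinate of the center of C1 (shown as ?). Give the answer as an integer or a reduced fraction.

1. [C1‖L1]  x_C1² − 32x_C1 − 144 = 0  ⇒  x_C1 = -4 or 36
2. [C1‖L2]  x_C1² − (96/5)x_C1 − 464/5 = 0  ⇒  x_C1 = -4 or 116/5

-4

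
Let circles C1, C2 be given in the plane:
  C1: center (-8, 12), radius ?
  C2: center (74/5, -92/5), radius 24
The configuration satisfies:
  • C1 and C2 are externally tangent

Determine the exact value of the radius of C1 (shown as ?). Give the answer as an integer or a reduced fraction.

1. [ext C1·C2]  r_C1² + 48r_C1 − 868 = 0  ⇒  r_C1 = 14 (r>0 drops 1)

14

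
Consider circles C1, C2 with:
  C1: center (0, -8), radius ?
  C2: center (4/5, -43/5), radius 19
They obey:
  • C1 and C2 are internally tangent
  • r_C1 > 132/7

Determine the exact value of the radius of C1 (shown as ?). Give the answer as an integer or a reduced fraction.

20

1. [int C1,C2]  r_C1² − 38r_C1 + 360 = 0  ⇒  r_C1 = 18 or 20
2. given r_C1 > 132/7: keep 20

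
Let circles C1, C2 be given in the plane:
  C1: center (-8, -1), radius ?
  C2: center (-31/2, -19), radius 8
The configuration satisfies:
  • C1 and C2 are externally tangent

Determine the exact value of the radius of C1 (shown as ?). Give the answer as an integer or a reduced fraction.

1. [ext C1·C2]  r_C1² + 16r_C1 − 1265/4 = 0  ⇒  r_C1 = 23/2 (r>0 drops 1)

23/2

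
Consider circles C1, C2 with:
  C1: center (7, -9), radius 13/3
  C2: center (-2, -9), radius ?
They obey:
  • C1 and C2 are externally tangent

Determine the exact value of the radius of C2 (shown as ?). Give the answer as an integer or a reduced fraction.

14/3

1. [ext C1·C2]  r_C2² + (26/3)r_C2 − 560/9 = 0  ⇒  r_C2 = 14/3 (r>0 drops 1)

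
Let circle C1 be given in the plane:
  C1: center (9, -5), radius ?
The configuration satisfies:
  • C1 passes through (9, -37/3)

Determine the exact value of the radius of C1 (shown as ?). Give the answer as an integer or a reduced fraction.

1. [C1∋P]  r_C1² − 484/9 = 0  ⇒  r_C1 = 22/3 (r>0 drops 1)

22/3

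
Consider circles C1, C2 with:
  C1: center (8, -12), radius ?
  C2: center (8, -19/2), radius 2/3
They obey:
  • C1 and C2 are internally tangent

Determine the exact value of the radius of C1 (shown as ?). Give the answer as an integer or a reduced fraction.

1. [int C1,C2]  r_C1² − (4/3)r_C1 − 209/36 = 0  ⇒  r_C1 = 19/6 (r>0 drops 1)

19/6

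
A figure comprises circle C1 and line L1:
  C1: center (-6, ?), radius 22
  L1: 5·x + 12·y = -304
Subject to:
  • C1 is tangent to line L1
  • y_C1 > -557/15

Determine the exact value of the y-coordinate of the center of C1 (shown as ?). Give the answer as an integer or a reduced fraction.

1

1. [C1‖L1]  y_C1² + (137/3)y_C1 − 140/3 = 0  ⇒  y_C1 = -140/3 or 1
2. given y_C1 > -557/15: keep 1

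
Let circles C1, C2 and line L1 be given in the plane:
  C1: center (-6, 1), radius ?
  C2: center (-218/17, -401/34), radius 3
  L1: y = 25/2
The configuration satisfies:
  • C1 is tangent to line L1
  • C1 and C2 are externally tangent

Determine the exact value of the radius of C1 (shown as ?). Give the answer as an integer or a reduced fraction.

1. [C1‖L1]  r_C1² − 529/4 = 0  ⇒  r_C1 = 23/2 (r>0 drops 1)
2. [ext C1·C2]  r_C1² + 6r_C1 − 805/4 = 0  ⇒  r_C1 = 23/2 (r>0 drops 1)

23/2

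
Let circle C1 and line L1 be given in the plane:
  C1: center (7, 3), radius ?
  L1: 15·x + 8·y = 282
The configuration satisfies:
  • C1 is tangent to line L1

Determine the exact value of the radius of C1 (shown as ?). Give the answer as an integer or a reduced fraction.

1. [C1‖L1]  r_C1² − 81 = 0  ⇒  r_C1 = 9 (r>0 drops 1)

9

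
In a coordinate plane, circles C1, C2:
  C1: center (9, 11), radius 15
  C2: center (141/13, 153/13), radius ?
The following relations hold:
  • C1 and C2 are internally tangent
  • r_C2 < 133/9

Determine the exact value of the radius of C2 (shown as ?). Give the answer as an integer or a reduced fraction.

1. [int C1,C2]  r_C2² − 30r_C2 + 221 = 0  ⇒  r_C2 = 13 or 17
2. given r_C2 < 133/9: keep 13

13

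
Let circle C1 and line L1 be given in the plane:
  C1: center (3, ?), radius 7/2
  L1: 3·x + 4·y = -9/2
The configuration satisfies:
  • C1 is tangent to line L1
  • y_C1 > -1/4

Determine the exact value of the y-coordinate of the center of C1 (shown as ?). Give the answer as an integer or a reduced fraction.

1

1. [C1‖L1]  y_C1² + (27/4)y_C1 − 31/4 = 0  ⇒  y_C1 = -31/4 or 1
2. given y_C1 > -1/4: keep 1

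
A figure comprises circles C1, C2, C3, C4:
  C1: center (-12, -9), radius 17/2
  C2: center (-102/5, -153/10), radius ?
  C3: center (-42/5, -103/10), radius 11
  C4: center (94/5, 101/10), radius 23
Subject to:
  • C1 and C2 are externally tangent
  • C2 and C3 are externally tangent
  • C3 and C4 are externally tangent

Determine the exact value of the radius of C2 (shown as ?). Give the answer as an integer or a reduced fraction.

1. [ext C1·C2]  r_C2² + 17r_C2 − 38 = 0  ⇒  r_C2 = 2 (r>0 drops 1)
2. [ext C2·C3]  r_C2² + 22r_C2 − 48 = 0  ⇒  r_C2 = 2 (r>0 drops 1)

2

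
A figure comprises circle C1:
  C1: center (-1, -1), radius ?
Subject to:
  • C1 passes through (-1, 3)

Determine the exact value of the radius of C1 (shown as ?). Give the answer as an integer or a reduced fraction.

1. [C1∋P]  r_C1² − 16 = 0  ⇒  r_C1 = 4 (r>0 drops 1)

4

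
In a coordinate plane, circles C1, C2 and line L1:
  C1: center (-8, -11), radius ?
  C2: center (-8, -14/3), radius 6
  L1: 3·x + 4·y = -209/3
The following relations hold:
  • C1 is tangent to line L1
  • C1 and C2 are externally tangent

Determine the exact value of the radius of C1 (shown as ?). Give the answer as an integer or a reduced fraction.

1/3

1. [C1‖L1]  r_C1² − 1/9 = 0  ⇒  r_C1 = 1/3 (r>0 drops 1)
2. [ext C1·C2]  r_C1² + 12r_C1 − 37/9 = 0  ⇒  r_C1 = 1/3 (r>0 drops 1)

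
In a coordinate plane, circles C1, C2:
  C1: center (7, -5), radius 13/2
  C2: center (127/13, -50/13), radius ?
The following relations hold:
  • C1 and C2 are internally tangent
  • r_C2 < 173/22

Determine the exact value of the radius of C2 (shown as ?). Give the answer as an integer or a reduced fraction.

1. [int C1,C2]  r_C2² − 13r_C2 + 133/4 = 0  ⇒  r_C2 = 7/2 or 19/2
2. given r_C2 < 173/22: keep 7/2

7/2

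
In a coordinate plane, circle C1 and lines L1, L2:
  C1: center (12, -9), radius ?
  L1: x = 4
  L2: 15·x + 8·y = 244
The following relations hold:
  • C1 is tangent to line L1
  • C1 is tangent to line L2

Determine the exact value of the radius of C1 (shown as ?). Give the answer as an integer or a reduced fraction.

8

1. [C1‖L1]  r_C1² − 64 = 0  ⇒  r_C1 = 8 (r>0 drops 1)
2. [C1‖L2]  r_C1² − 64 = 0  ⇒  r_C1 = 8 (r>0 drops 1)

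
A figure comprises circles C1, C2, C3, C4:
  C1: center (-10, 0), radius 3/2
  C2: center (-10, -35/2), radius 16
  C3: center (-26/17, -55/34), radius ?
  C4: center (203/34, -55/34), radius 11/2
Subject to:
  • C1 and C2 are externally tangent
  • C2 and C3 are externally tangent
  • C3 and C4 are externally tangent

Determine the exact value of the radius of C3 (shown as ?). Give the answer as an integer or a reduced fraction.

2

1. [ext C2·C3]  r_C3² + 32r_C3 − 68 = 0  ⇒  r_C3 = 2 (r>0 drops 1)
2. [ext C3·C4]  r_C3² + 11r_C3 − 26 = 0  ⇒  r_C3 = 2 (r>0 drops 1)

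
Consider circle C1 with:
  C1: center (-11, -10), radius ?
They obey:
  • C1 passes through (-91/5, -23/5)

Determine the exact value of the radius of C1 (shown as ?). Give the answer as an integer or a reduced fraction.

9

1. [C1∋P]  r_C1² − 81 = 0  ⇒  r_C1 = 9 (r>0 drops 1)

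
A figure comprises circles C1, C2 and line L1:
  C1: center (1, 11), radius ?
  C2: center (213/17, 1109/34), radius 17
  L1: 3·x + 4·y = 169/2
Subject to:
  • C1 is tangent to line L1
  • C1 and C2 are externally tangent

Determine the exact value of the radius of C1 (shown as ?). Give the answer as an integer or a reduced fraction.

15/2

1. [C1‖L1]  r_C1² − 225/4 = 0  ⇒  r_C1 = 15/2 (r>0 drops 1)
2. [ext C1·C2]  r_C1² + 34r_C1 − 1245/4 = 0  ⇒  r_C1 = 15/2 (r>0 drops 1)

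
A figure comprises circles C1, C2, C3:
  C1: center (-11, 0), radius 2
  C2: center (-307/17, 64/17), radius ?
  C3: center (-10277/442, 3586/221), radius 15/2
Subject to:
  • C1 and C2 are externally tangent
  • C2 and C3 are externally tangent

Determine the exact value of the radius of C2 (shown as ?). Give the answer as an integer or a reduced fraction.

6

1. [ext C1·C2]  r_C2² + 4r_C2 − 60 = 0  ⇒  r_C2 = 6 (r>0 drops 1)
2. [ext C2·C3]  r_C2² + 15r_C2 − 126 = 0  ⇒  r_C2 = 6 (r>0 drops 1)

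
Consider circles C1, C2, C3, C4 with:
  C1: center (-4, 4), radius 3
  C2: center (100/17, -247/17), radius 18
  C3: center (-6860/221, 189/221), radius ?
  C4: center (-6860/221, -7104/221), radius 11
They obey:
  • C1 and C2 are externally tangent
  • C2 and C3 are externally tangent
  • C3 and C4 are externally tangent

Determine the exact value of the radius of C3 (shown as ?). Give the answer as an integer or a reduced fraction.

22

1. [ext C2·C3]  r_C3² + 36r_C3 − 1276 = 0  ⇒  r_C3 = 22 (r>0 drops 1)
2. [ext C3·C4]  r_C3² + 22r_C3 − 968 = 0  ⇒  r_C3 = 22 (r>0 drops 1)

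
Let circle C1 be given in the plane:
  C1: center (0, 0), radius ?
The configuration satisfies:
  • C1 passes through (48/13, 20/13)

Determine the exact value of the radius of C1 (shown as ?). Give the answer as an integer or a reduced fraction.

1. [C1∋P]  r_C1² − 16 = 0  ⇒  r_C1 = 4 (r>0 drops 1)

4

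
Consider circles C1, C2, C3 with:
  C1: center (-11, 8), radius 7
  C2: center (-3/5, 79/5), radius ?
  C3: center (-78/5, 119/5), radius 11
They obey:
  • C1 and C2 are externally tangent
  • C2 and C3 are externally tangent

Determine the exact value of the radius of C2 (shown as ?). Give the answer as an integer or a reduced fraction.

6

1. [ext C1·C2]  r_C2² + 14r_C2 − 120 = 0  ⇒  r_C2 = 6 (r>0 drops 1)
2. [ext C2·C3]  r_C2² + 22r_C2 − 168 = 0  ⇒  r_C2 = 6 (r>0 drops 1)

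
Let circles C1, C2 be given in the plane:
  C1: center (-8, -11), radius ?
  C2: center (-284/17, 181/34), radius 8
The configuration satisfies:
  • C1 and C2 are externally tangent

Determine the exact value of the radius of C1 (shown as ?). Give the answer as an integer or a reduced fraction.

21/2

1. [ext C1·C2]  r_C1² + 16r_C1 − 1113/4 = 0  ⇒  r_C1 = 21/2 (r>0 drops 1)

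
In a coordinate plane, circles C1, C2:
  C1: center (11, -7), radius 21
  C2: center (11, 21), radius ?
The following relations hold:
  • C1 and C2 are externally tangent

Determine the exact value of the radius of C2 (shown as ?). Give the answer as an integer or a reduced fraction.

7

1. [ext C1·C2]  r_C2² + 42r_C2 − 343 = 0  ⇒  r_C2 = 7 (r>0 drops 1)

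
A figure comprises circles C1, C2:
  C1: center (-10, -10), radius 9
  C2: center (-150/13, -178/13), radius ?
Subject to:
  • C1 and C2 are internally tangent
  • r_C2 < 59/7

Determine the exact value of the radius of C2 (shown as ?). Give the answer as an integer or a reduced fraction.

1. [int C1,C2]  r_C2² − 18r_C2 + 65 = 0  ⇒  r_C2 = 5 or 13
2. given r_C2 < 59/7: keep 5

5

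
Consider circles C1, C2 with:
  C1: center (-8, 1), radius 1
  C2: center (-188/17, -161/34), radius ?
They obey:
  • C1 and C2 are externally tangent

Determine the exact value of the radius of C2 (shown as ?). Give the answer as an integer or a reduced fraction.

11/2

1. [ext C1·C2]  r_C2² + 2r_C2 − 165/4 = 0  ⇒  r_C2 = 11/2 (r>0 drops 1)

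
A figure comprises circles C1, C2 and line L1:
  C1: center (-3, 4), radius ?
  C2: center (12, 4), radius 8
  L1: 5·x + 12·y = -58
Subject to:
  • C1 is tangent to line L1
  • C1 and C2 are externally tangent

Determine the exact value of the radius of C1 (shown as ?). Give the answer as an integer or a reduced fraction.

7

1. [C1‖L1]  r_C1² − 49 = 0  ⇒  r_C1 = 7 (r>0 drops 1)
2. [ext C1·C2]  r_C1² + 16r_C1 − 161 = 0  ⇒  r_C1 = 7 (r>0 drops 1)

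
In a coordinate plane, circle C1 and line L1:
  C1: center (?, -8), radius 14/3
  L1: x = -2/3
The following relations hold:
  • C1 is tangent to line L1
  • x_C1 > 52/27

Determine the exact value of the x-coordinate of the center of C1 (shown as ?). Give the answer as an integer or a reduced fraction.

4

1. [C1‖L1]  x_C1² + (4/3)x_C1 − 64/3 = 0  ⇒  x_C1 = -16/3 or 4
2. given x_C1 > 52/27: keep 4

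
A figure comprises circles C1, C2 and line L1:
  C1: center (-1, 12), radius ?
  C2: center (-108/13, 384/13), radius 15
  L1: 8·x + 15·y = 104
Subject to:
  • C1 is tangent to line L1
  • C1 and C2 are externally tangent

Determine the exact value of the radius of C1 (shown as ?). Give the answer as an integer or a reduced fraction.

1. [C1‖L1]  r_C1² − 16 = 0  ⇒  r_C1 = 4 (r>0 drops 1)
2. [ext C1·C2]  r_C1² + 30r_C1 − 136 = 0  ⇒  r_C1 = 4 (r>0 drops 1)

4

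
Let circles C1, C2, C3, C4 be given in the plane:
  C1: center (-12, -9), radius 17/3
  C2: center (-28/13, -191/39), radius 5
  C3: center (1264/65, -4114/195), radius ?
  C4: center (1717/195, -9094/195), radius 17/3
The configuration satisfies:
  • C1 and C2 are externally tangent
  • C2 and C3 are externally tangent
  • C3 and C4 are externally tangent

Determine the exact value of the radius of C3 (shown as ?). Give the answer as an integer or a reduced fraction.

22

1. [ext C2·C3]  r_C3² + 10r_C3 − 704 = 0  ⇒  r_C3 = 22 (r>0 drops 1)
2. [ext C3·C4]  r_C3² + (34/3)r_C3 − 2200/3 = 0  ⇒  r_C3 = 22 (r>0 drops 1)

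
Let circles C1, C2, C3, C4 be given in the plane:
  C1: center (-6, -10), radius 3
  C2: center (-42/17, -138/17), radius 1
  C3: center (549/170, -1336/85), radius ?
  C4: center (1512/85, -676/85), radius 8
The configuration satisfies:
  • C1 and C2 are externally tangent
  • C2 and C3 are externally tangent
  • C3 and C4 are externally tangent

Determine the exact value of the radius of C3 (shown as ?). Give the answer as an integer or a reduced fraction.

17/2

1. [ext C2·C3]  r_C3² + 2r_C3 − 357/4 = 0  ⇒  r_C3 = 17/2 (r>0 drops 1)
2. [ext C3·C4]  r_C3² + 16r_C3 − 833/4 = 0  ⇒  r_C3 = 17/2 (r>0 drops 1)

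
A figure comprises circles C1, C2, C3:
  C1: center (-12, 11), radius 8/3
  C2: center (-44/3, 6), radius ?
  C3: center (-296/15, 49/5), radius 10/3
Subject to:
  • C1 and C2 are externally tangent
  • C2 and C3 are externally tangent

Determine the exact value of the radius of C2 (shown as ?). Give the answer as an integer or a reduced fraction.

1. [ext C1·C2]  r_C2² + (16/3)r_C2 − 25 = 0  ⇒  r_C2 = 3 (r>0 drops 1)
2. [ext C2·C3]  r_C2² + (20/3)r_C2 − 29 = 0  ⇒  r_C2 = 3 (r>0 drops 1)

3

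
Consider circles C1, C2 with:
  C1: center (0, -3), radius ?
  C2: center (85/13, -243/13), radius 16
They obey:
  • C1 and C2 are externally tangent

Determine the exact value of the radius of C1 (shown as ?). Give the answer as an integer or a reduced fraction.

1

1. [ext C1·C2]  r_C1² + 32r_C1 − 33 = 0  ⇒  r_C1 = 1 (r>0 drops 1)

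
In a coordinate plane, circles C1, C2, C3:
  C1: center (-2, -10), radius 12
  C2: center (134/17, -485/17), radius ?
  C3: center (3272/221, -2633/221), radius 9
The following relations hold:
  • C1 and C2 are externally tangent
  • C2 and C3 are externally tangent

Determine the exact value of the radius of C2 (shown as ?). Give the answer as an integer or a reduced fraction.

9

1. [ext C1·C2]  r_C2² + 24r_C2 − 297 = 0  ⇒  r_C2 = 9 (r>0 drops 1)
2. [ext C2·C3]  r_C2² + 18r_C2 − 243 = 0  ⇒  r_C2 = 9 (r>0 drops 1)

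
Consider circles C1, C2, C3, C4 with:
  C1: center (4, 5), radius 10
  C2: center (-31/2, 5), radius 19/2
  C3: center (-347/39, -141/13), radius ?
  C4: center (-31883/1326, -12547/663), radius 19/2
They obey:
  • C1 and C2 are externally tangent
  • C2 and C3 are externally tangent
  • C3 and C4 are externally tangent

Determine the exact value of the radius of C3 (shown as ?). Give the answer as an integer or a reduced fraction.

23/3

1. [ext C2·C3]  r_C3² + 19r_C3 − 1840/9 = 0  ⇒  r_C3 = 23/3 (r>0 drops 1)
2. [ext C3·C4]  r_C3² + 19r_C3 − 1840/9 = 0  ⇒  r_C3 = 23/3 (r>0 drops 1)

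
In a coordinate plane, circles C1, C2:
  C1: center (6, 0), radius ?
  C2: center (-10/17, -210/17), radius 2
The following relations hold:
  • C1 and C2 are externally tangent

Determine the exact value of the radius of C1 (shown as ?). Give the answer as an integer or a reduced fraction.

12

1. [ext C1·C2]  r_C1² + 4r_C1 − 192 = 0  ⇒  r_C1 = 12 (r>0 drops 1)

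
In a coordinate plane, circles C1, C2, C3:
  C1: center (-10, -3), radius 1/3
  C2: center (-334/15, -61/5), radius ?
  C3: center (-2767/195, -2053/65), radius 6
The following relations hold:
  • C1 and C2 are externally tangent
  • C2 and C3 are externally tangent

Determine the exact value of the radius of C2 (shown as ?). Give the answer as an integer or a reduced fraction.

1. [ext C1·C2]  r_C2² + (2/3)r_C2 − 235 = 0  ⇒  r_C2 = 15 (r>0 drops 1)
2. [ext C2·C3]  r_C2² + 12r_C2 − 405 = 0  ⇒  r_C2 = 15 (r>0 drops 1)

15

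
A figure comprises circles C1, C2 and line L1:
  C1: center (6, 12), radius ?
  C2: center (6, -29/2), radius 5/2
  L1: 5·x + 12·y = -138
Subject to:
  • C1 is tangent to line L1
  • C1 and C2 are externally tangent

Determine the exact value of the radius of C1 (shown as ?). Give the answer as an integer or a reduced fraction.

1. [C1‖L1]  r_C1² − 576 = 0  ⇒  r_C1 = 24 (r>0 drops 1)
2. [ext C1·C2]  r_C1² + 5r_C1 − 696 = 0  ⇒  r_C1 = 24 (r>0 drops 1)

24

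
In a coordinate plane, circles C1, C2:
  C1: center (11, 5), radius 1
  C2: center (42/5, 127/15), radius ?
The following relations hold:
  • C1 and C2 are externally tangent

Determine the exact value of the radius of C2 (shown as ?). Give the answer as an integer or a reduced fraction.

10/3

1. [ext C1·C2]  r_C2² + 2r_C2 − 160/9 = 0  ⇒  r_C2 = 10/3 (r>0 drops 1)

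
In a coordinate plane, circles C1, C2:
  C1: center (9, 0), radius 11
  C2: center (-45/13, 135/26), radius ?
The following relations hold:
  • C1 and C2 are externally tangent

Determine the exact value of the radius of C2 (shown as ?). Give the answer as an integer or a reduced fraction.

1. [ext C1·C2]  r_C2² + 22r_C2 − 245/4 = 0  ⇒  r_C2 = 5/2 (r>0 drops 1)

5/2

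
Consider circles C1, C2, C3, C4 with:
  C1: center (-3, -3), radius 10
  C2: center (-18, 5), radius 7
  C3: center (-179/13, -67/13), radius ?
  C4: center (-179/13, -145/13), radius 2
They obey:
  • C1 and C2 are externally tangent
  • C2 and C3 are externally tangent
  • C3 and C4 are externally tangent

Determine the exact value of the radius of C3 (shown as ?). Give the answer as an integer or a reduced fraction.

1. [ext C2·C3]  r_C3² + 14r_C3 − 72 = 0  ⇒  r_C3 = 4 (r>0 drops 1)
2. [ext C3·C4]  r_C3² + 4r_C3 − 32 = 0  ⇒  r_C3 = 4 (r>0 drops 1)

4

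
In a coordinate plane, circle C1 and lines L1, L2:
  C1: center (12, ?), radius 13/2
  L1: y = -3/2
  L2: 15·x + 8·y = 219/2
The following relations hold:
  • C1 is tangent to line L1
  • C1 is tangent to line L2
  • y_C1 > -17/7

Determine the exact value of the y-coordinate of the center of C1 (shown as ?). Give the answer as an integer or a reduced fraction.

1. [C1‖L1]  y_C1² + 3y_C1 − 40 = 0  ⇒  y_C1 = -8 or 5
2. [C1‖L2]  y_C1² + (141/8)y_C1 − 905/8 = 0  ⇒  y_C1 = -181/8 or 5

5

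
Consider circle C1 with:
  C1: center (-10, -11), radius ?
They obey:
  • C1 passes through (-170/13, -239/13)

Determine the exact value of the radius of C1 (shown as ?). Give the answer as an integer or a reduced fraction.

1. [C1∋P]  r_C1² − 64 = 0  ⇒  r_C1 = 8 (r>0 drops 1)

8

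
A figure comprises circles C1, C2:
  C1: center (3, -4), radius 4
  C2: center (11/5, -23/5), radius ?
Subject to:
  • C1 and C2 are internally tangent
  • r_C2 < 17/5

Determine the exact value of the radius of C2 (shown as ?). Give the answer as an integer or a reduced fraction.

3

1. [int C1,C2]  r_C2² − 8r_C2 + 15 = 0  ⇒  r_C2 = 3 or 5
2. given r_C2 < 17/5: keep 3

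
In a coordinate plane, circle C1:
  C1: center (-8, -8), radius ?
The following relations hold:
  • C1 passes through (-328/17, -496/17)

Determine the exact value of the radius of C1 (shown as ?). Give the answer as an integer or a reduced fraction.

24

1. [C1∋P]  r_C1² − 576 = 0  ⇒  r_C1 = 24 (r>0 drops 1)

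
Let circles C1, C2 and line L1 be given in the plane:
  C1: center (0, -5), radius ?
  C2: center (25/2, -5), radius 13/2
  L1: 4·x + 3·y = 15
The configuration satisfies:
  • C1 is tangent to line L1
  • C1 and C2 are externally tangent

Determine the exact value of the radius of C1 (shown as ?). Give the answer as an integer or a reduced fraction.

1. [C1‖L1]  r_C1² − 36 = 0  ⇒  r_C1 = 6 (r>0 drops 1)
2. [ext C1·C2]  r_C1² + 13r_C1 − 114 = 0  ⇒  r_C1 = 6 (r>0 drops 1)

6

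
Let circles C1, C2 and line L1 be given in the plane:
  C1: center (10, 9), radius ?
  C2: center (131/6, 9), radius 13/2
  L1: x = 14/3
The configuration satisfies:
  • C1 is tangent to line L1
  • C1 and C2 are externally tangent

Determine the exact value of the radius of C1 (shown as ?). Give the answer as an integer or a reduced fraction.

16/3

1. [C1‖L1]  r_C1² − 256/9 = 0  ⇒  r_C1 = 16/3 (r>0 drops 1)
2. [ext C1·C2]  r_C1² + 13r_C1 − 880/9 = 0  ⇒  r_C1 = 16/3 (r>0 drops 1)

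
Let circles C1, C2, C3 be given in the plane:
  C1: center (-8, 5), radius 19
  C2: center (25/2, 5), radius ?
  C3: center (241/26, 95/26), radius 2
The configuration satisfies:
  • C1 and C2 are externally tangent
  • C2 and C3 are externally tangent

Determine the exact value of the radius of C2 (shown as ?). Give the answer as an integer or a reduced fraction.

1. [ext C1·C2]  r_C2² + 38r_C2 − 237/4 = 0  ⇒  r_C2 = 3/2 (r>0 drops 1)
2. [ext C2·C3]  r_C2² + 4r_C2 − 33/4 = 0  ⇒  r_C2 = 3/2 (r>0 drops 1)

3/2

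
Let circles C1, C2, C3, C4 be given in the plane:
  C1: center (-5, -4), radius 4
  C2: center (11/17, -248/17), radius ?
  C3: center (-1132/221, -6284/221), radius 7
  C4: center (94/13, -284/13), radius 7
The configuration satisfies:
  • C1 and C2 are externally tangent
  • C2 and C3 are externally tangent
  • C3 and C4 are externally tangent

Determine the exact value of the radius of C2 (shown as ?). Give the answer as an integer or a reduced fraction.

8

1. [ext C1·C2]  r_C2² + 8r_C2 − 128 = 0  ⇒  r_C2 = 8 (r>0 drops 1)
2. [ext C2·C3]  r_C2² + 14r_C2 − 176 = 0  ⇒  r_C2 = 8 (r>0 drops 1)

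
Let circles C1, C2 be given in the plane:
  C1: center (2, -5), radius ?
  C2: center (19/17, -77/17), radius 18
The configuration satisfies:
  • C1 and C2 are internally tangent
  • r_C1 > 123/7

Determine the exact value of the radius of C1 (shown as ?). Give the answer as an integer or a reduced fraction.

1. [int C1,C2]  r_C1² − 36r_C1 + 323 = 0  ⇒  r_C1 = 17 or 19
2. given r_C1 > 123/7: keep 19

19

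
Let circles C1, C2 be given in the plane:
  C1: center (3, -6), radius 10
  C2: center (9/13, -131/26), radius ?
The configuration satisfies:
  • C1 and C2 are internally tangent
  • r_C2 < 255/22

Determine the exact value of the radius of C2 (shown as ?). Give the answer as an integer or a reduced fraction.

15/2

1. [int C1,C2]  r_C2² − 20r_C2 + 375/4 = 0  ⇒  r_C2 = 15/2 or 25/2
2. given r_C2 < 255/22: keep 15/2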